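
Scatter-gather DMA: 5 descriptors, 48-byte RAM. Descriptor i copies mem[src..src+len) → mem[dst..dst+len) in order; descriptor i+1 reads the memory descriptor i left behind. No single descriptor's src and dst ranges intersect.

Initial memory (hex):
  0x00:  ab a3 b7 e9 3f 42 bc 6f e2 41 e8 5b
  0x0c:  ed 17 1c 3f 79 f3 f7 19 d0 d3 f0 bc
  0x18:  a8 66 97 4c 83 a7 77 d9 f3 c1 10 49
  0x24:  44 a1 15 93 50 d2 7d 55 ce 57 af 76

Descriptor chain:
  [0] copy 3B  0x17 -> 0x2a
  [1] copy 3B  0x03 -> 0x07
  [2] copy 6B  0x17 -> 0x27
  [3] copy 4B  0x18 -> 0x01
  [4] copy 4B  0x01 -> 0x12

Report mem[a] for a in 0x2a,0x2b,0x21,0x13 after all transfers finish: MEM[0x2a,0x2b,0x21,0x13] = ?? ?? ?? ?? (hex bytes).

MEM[0x2a,0x2b,0x21,0x13] = 97 4c c1 66

[0] 0x17->0x2a len=3 : bc a8 66
[1] 0x03->0x07 len=3 : e9 3f 42
[2] 0x17->0x27 len=6 : bc a8 66 97 4c 83
[3] 0x18->0x01 len=4 : a8 66 97 4c
[4] 0x01->0x12 len=4 : a8 66 97 4c
query mem[0x2a]=0x97, mem[0x2b]=0x4c, mem[0x21]=0xc1, mem[0x13]=0x66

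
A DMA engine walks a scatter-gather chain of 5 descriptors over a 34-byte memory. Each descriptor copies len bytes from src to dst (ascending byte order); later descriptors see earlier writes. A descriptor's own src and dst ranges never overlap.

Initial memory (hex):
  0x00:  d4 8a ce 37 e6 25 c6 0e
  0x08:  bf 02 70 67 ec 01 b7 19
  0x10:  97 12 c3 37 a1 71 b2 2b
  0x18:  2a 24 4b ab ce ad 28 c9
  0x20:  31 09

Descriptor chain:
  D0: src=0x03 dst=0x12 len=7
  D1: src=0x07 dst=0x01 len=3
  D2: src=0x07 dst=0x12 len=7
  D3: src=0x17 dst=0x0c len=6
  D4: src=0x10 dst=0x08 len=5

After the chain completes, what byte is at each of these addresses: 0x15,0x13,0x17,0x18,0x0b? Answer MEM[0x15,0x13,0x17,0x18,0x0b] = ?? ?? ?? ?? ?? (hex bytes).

MEM[0x15,0x13,0x17,0x18,0x0b] = 70 bf ec 01 bf

D0: mem[0x12..0x18] <- [37 e6 25 c6 0e bf 02]
D1: mem[0x01..0x03] <- [0e bf 02]
D2: mem[0x12..0x18] <- [0e bf 02 70 67 ec 01]
D3: mem[0x0c..0x11] <- [ec 01 24 4b ab ce]
D4: mem[0x08..0x0c] <- [ab ce 0e bf 02]
query mem[0x15]=0x70, mem[0x13]=0xbf, mem[0x17]=0xec, mem[0x18]=0x01, mem[0x0b]=0xbf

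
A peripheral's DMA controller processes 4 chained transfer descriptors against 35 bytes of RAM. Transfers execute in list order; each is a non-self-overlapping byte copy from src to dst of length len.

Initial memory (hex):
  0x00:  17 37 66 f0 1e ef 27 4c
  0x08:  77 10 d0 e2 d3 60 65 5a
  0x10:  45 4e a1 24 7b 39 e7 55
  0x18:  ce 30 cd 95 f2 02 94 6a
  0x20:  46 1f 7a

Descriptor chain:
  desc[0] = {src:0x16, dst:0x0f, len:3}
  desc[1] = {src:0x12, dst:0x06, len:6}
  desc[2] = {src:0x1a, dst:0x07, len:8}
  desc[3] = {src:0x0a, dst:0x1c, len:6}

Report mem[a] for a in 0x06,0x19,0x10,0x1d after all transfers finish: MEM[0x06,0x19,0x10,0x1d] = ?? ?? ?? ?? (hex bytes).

MEM[0x06,0x19,0x10,0x1d] = a1 30 55 94

  after D0: wrote 3B at 0x0f = e755ce
  after D1: wrote 6B at 0x06 = a1247b39e755
  after D2: wrote 8B at 0x07 = cd95f202946a461f
  after D3: wrote 6B at 0x1c = 02946a461fe7
query mem[0x06]=0xa1, mem[0x19]=0x30, mem[0x10]=0x55, mem[0x1d]=0x94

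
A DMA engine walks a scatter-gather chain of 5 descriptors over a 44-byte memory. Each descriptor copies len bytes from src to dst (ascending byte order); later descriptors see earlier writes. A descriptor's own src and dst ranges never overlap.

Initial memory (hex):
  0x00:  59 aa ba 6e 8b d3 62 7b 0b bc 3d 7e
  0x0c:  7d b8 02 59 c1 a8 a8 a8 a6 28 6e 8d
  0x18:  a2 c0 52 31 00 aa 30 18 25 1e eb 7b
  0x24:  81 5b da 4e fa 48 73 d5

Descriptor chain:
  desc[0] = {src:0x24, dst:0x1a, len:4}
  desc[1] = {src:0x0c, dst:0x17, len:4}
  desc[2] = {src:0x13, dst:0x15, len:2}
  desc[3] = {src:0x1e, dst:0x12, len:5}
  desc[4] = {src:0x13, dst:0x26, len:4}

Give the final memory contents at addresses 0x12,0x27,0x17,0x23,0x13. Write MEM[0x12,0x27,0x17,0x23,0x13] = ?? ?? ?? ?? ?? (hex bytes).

#0 dst[0x1a+4] := {0x81,0x5b,0xda,0x4e}
#1 dst[0x17+4] := {0x7d,0xb8,0x02,0x59}
#2 dst[0x15+2] := {0xa8,0xa6}
#3 dst[0x12+5] := {0x30,0x18,0x25,0x1e,0xeb}
#4 dst[0x26+4] := {0x18,0x25,0x1e,0xeb}
query mem[0x12]=0x30, mem[0x27]=0x25, mem[0x17]=0x7d, mem[0x23]=0x7b, mem[0x13]=0x18

MEM[0x12,0x27,0x17,0x23,0x13] = 30 25 7d 7b 18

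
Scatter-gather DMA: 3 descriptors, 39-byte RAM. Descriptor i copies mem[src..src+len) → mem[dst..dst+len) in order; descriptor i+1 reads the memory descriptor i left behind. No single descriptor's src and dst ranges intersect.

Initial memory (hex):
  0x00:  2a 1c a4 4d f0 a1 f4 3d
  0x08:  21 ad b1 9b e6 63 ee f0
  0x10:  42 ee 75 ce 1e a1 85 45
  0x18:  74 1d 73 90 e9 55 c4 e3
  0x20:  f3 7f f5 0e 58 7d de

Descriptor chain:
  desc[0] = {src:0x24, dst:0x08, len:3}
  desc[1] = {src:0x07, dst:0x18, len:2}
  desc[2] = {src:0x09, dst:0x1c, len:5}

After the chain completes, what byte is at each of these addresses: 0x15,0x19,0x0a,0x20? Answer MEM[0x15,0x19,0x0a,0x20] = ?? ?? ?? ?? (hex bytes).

#0 dst[0x08+3] := {0x58,0x7d,0xde}
#1 dst[0x18+2] := {0x3d,0x58}
#2 dst[0x1c+5] := {0x7d,0xde,0x9b,0xe6,0x63}
query mem[0x15]=0xa1, mem[0x19]=0x58, mem[0x0a]=0xde, mem[0x20]=0x63

MEM[0x15,0x19,0x0a,0x20] = a1 58 de 63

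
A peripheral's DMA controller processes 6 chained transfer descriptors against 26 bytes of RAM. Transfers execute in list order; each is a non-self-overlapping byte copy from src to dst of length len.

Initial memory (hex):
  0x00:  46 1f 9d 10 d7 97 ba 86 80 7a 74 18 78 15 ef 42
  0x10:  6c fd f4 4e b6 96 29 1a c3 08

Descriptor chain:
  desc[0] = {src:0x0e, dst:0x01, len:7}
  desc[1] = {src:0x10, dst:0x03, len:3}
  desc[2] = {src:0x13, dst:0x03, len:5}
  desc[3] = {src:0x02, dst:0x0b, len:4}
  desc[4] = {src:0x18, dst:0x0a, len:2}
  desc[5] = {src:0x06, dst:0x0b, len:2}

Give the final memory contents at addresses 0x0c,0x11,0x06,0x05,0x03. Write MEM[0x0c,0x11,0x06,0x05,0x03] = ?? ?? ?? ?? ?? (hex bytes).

MEM[0x0c,0x11,0x06,0x05,0x03] = 1a fd 29 96 4e

  after D0: wrote 7B at 0x01 = ef426cfdf44eb6
  after D1: wrote 3B at 0x03 = 6cfdf4
  after D2: wrote 5B at 0x03 = 4eb696291a
  after D3: wrote 4B at 0x0b = 424eb696
  after D4: wrote 2B at 0x0a = c308
  after D5: wrote 2B at 0x0b = 291a
query mem[0x0c]=0x1a, mem[0x11]=0xfd, mem[0x06]=0x29, mem[0x05]=0x96, mem[0x03]=0x4e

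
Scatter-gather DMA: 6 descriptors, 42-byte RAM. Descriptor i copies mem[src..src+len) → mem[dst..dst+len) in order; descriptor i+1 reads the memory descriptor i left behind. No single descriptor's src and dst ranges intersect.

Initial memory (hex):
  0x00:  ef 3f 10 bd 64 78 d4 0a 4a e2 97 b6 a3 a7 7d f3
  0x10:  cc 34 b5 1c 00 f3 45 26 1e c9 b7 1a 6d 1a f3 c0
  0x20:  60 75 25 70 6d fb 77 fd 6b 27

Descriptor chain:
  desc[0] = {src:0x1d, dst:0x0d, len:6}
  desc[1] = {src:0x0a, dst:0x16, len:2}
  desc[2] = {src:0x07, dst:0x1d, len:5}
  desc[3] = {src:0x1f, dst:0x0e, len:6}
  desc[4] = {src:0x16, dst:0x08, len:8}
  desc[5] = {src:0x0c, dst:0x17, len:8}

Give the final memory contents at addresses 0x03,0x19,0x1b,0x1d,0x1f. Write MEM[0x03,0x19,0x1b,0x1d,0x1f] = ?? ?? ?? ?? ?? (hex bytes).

MEM[0x03,0x19,0x1b,0x1d,0x1f] = bd 6d b6 70 e2

D0: mem[0x0d..0x12] <- [1a f3 c0 60 75 25]
D1: mem[0x16..0x17] <- [97 b6]
D2: mem[0x1d..0x21] <- [0a 4a e2 97 b6]
D3: mem[0x0e..0x13] <- [e2 97 b6 25 70 6d]
D4: mem[0x08..0x0f] <- [97 b6 1e c9 b7 1a 6d 0a]
D5: mem[0x17..0x1e] <- [b7 1a 6d 0a b6 25 70 6d]
query mem[0x03]=0xbd, mem[0x19]=0x6d, mem[0x1b]=0xb6, mem[0x1d]=0x70, mem[0x1f]=0xe2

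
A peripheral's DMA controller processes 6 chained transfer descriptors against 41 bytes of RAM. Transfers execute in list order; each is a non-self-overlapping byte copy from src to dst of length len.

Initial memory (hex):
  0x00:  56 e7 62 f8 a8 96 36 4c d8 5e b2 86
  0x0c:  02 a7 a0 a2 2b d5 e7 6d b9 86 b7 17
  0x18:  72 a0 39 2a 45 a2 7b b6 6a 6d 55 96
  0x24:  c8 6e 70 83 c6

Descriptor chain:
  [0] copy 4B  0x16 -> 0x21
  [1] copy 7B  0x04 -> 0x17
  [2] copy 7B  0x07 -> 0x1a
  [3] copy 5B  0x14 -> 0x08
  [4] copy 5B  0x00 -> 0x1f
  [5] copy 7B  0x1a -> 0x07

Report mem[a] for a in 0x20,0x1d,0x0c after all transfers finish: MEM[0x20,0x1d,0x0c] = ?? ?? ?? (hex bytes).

MEM[0x20,0x1d,0x0c] = e7 b2 56

[0] 0x16->0x21 len=4 : b7 17 72 a0
[1] 0x04->0x17 len=7 : a8 96 36 4c d8 5e b2
[2] 0x07->0x1a len=7 : 4c d8 5e b2 86 02 a7
[3] 0x14->0x08 len=5 : b9 86 b7 a8 96
[4] 0x00->0x1f len=5 : 56 e7 62 f8 a8
[5] 0x1a->0x07 len=7 : 4c d8 5e b2 86 56 e7
query mem[0x20]=0xe7, mem[0x1d]=0xb2, mem[0x0c]=0x56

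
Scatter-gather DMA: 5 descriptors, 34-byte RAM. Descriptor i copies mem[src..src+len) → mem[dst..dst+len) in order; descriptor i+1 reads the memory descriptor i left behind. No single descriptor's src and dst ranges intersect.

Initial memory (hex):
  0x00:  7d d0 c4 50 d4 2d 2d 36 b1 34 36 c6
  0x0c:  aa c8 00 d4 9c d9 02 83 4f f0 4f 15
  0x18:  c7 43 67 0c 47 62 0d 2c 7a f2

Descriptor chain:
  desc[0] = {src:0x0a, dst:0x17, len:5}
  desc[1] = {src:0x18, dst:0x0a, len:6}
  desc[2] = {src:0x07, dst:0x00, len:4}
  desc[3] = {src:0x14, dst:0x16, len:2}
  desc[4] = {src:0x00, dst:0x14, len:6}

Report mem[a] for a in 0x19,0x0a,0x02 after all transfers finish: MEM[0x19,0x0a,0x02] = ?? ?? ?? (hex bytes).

#0 dst[0x17+5] := {0x36,0xc6,0xaa,0xc8,0x00}
#1 dst[0x0a+6] := {0xc6,0xaa,0xc8,0x00,0x47,0x62}
#2 dst[0x00+4] := {0x36,0xb1,0x34,0xc6}
#3 dst[0x16+2] := {0x4f,0xf0}
#4 dst[0x14+6] := {0x36,0xb1,0x34,0xc6,0xd4,0x2d}
query mem[0x19]=0x2d, mem[0x0a]=0xc6, mem[0x02]=0x34

MEM[0x19,0x0a,0x02] = 2d c6 34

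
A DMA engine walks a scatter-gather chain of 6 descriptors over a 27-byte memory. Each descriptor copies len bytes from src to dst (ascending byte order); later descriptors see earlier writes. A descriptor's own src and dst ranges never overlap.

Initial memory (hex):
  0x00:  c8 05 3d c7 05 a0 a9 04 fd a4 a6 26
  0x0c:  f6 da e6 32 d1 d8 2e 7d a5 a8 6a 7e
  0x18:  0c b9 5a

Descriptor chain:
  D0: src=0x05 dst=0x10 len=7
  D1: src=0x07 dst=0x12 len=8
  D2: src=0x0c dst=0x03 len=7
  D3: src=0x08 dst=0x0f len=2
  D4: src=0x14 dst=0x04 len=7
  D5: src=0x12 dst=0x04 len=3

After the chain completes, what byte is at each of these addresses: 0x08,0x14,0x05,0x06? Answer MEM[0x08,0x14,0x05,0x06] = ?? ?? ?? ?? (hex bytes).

[0] 0x05->0x10 len=7 : a0 a9 04 fd a4 a6 26
[1] 0x07->0x12 len=8 : 04 fd a4 a6 26 f6 da e6
[2] 0x0c->0x03 len=7 : f6 da e6 32 a0 a9 04
[3] 0x08->0x0f len=2 : a9 04
[4] 0x14->0x04 len=7 : a4 a6 26 f6 da e6 5a
[5] 0x12->0x04 len=3 : 04 fd a4
query mem[0x08]=0xda, mem[0x14]=0xa4, mem[0x05]=0xfd, mem[0x06]=0xa4

MEM[0x08,0x14,0x05,0x06] = da a4 fd a4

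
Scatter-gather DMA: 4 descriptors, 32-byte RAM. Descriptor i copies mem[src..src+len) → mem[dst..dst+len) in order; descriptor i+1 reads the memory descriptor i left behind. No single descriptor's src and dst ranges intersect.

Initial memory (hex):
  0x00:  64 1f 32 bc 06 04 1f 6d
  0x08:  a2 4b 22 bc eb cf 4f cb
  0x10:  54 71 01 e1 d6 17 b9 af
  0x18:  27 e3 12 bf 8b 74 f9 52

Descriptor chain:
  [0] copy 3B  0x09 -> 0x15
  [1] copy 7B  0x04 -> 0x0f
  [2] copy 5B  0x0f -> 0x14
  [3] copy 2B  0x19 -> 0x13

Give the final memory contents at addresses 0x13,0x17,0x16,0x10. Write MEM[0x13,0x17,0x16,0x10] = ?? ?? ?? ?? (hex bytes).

D0: mem[0x15..0x17] <- [4b 22 bc]
D1: mem[0x0f..0x15] <- [06 04 1f 6d a2 4b 22]
D2: mem[0x14..0x18] <- [06 04 1f 6d a2]
D3: mem[0x13..0x14] <- [e3 12]
query mem[0x13]=0xe3, mem[0x17]=0x6d, mem[0x16]=0x1f, mem[0x10]=0x04

MEM[0x13,0x17,0x16,0x10] = e3 6d 1f 04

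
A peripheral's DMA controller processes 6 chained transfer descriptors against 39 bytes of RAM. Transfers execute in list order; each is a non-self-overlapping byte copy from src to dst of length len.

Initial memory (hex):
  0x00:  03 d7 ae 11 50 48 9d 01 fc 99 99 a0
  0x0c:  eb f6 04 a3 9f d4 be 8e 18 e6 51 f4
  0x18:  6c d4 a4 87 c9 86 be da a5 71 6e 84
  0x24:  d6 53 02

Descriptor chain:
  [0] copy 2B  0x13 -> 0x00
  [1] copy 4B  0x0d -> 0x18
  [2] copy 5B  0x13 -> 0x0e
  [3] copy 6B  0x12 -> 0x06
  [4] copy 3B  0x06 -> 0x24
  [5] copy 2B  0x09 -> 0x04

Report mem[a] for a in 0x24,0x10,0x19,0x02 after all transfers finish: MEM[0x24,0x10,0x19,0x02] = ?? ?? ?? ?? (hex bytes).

[0] 0x13->0x00 len=2 : 8e 18
[1] 0x0d->0x18 len=4 : f6 04 a3 9f
[2] 0x13->0x0e len=5 : 8e 18 e6 51 f4
[3] 0x12->0x06 len=6 : f4 8e 18 e6 51 f4
[4] 0x06->0x24 len=3 : f4 8e 18
[5] 0x09->0x04 len=2 : e6 51
query mem[0x24]=0xf4, mem[0x10]=0xe6, mem[0x19]=0x04, mem[0x02]=0xae

MEM[0x24,0x10,0x19,0x02] = f4 e6 04 ae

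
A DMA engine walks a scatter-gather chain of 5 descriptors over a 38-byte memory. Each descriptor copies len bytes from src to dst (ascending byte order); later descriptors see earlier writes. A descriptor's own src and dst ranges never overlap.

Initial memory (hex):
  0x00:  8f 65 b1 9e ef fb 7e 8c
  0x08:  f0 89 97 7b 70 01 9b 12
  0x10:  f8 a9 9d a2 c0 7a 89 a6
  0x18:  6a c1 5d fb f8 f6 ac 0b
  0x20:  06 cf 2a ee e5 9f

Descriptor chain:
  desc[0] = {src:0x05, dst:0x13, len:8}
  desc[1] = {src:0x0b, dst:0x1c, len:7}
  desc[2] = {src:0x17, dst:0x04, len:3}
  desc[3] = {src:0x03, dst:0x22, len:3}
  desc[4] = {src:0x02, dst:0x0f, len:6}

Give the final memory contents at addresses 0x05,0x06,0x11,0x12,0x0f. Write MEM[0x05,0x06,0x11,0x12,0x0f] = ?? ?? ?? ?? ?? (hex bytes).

MEM[0x05,0x06,0x11,0x12,0x0f] = 97 7b 89 97 b1

[0] 0x05->0x13 len=8 : fb 7e 8c f0 89 97 7b 70
[1] 0x0b->0x1c len=7 : 7b 70 01 9b 12 f8 a9
[2] 0x17->0x04 len=3 : 89 97 7b
[3] 0x03->0x22 len=3 : 9e 89 97
[4] 0x02->0x0f len=6 : b1 9e 89 97 7b 8c
query mem[0x05]=0x97, mem[0x06]=0x7b, mem[0x11]=0x89, mem[0x12]=0x97, mem[0x0f]=0xb1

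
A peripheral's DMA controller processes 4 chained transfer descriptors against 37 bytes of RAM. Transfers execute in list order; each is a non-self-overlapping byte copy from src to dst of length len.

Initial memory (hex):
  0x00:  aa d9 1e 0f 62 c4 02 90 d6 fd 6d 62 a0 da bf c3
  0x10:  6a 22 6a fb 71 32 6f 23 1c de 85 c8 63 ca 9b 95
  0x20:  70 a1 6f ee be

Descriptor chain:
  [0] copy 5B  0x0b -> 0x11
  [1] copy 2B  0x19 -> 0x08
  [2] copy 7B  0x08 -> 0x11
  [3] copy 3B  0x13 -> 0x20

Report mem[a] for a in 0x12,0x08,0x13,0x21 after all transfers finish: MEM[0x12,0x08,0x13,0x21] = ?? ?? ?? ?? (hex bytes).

  after D0: wrote 5B at 0x11 = 62a0dabfc3
  after D1: wrote 2B at 0x08 = de85
  after D2: wrote 7B at 0x11 = de856d62a0dabf
  after D3: wrote 3B at 0x20 = 6d62a0
query mem[0x12]=0x85, mem[0x08]=0xde, mem[0x13]=0x6d, mem[0x21]=0x62

MEM[0x12,0x08,0x13,0x21] = 85 de 6d 62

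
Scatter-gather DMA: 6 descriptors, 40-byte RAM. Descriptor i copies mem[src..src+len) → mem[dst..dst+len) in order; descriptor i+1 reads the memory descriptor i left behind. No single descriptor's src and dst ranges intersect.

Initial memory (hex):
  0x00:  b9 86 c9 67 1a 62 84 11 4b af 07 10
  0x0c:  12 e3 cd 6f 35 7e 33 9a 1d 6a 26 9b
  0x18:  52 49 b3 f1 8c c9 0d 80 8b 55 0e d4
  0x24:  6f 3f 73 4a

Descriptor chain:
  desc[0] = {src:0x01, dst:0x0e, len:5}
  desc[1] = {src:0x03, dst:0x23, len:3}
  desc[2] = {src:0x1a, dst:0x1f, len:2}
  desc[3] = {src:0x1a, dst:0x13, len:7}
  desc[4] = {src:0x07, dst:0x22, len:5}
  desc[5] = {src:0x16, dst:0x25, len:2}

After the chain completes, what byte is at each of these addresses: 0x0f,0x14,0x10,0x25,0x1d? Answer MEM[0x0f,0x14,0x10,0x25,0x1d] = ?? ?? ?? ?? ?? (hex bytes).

MEM[0x0f,0x14,0x10,0x25,0x1d] = c9 f1 67 c9 c9

  after D0: wrote 5B at 0x0e = 86c9671a62
  after D1: wrote 3B at 0x23 = 671a62
  after D2: wrote 2B at 0x1f = b3f1
  after D3: wrote 7B at 0x13 = b3f18cc90db3f1
  after D4: wrote 5B at 0x22 = 114baf0710
  after D5: wrote 2B at 0x25 = c90d
query mem[0x0f]=0xc9, mem[0x14]=0xf1, mem[0x10]=0x67, mem[0x25]=0xc9, mem[0x1d]=0xc9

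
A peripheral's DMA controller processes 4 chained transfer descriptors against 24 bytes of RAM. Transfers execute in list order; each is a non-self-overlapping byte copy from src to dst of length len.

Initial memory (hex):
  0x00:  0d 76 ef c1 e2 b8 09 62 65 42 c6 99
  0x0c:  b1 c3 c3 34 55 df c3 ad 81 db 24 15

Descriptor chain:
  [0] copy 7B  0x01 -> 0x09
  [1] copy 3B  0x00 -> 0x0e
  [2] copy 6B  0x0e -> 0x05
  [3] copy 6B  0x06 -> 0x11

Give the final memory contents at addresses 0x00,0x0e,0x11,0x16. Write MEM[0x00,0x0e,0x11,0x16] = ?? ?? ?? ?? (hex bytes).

D0: mem[0x09..0x0f] <- [76 ef c1 e2 b8 09 62]
D1: mem[0x0e..0x10] <- [0d 76 ef]
D2: mem[0x05..0x0a] <- [0d 76 ef df c3 ad]
D3: mem[0x11..0x16] <- [76 ef df c3 ad c1]
query mem[0x00]=0x0d, mem[0x0e]=0x0d, mem[0x11]=0x76, mem[0x16]=0xc1

MEM[0x00,0x0e,0x11,0x16] = 0d 0d 76 c1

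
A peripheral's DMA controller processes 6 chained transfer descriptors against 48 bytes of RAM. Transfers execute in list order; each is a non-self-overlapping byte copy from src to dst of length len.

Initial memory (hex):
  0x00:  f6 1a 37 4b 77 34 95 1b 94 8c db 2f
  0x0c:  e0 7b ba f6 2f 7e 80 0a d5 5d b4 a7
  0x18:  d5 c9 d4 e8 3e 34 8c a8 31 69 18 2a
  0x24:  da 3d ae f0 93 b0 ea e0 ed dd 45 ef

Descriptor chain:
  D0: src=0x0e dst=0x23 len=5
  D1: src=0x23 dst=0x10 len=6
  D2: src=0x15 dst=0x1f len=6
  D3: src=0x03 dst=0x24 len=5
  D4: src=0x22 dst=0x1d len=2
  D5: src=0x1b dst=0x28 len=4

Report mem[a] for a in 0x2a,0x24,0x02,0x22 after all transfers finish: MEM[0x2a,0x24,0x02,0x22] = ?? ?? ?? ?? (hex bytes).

#0 dst[0x23+5] := {0xba,0xf6,0x2f,0x7e,0x80}
#1 dst[0x10+6] := {0xba,0xf6,0x2f,0x7e,0x80,0x93}
#2 dst[0x1f+6] := {0x93,0xb4,0xa7,0xd5,0xc9,0xd4}
#3 dst[0x24+5] := {0x4b,0x77,0x34,0x95,0x1b}
#4 dst[0x1d+2] := {0xd5,0xc9}
#5 dst[0x28+4] := {0xe8,0x3e,0xd5,0xc9}
query mem[0x2a]=0xd5, mem[0x24]=0x4b, mem[0x02]=0x37, mem[0x22]=0xd5

MEM[0x2a,0x24,0x02,0x22] = d5 4b 37 d5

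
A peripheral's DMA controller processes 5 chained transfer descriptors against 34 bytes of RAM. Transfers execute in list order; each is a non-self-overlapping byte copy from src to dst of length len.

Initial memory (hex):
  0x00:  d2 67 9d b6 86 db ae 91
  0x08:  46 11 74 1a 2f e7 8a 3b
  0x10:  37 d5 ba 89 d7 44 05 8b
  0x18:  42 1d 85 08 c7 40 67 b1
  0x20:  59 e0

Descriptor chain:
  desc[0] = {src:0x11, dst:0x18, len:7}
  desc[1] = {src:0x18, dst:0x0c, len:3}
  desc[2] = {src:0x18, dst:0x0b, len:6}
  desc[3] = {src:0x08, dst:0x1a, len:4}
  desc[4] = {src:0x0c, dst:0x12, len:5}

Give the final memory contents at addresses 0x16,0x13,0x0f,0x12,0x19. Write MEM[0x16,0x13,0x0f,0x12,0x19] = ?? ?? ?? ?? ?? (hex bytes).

D0: mem[0x18..0x1e] <- [d5 ba 89 d7 44 05 8b]
D1: mem[0x0c..0x0e] <- [d5 ba 89]
D2: mem[0x0b..0x10] <- [d5 ba 89 d7 44 05]
D3: mem[0x1a..0x1d] <- [46 11 74 d5]
D4: mem[0x12..0x16] <- [ba 89 d7 44 05]
query mem[0x16]=0x05, mem[0x13]=0x89, mem[0x0f]=0x44, mem[0x12]=0xba, mem[0x19]=0xba

MEM[0x16,0x13,0x0f,0x12,0x19] = 05 89 44 ba ba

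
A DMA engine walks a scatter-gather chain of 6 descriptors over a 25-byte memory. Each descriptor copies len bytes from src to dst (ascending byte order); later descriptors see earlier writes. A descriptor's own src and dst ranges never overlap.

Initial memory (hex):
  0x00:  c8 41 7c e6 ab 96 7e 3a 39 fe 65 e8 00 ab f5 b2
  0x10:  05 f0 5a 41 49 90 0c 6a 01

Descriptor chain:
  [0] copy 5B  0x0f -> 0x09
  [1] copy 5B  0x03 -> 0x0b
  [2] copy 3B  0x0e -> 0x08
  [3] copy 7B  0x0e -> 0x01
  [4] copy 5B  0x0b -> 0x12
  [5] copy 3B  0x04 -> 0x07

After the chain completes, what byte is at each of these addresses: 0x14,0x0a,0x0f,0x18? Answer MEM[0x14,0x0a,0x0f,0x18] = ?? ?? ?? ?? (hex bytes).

#0 dst[0x09+5] := {0xb2,0x05,0xf0,0x5a,0x41}
#1 dst[0x0b+5] := {0xe6,0xab,0x96,0x7e,0x3a}
#2 dst[0x08+3] := {0x7e,0x3a,0x05}
#3 dst[0x01+7] := {0x7e,0x3a,0x05,0xf0,0x5a,0x41,0x49}
#4 dst[0x12+5] := {0xe6,0xab,0x96,0x7e,0x3a}
#5 dst[0x07+3] := {0xf0,0x5a,0x41}
query mem[0x14]=0x96, mem[0x0a]=0x05, mem[0x0f]=0x3a, mem[0x18]=0x01

MEM[0x14,0x0a,0x0f,0x18] = 96 05 3a 01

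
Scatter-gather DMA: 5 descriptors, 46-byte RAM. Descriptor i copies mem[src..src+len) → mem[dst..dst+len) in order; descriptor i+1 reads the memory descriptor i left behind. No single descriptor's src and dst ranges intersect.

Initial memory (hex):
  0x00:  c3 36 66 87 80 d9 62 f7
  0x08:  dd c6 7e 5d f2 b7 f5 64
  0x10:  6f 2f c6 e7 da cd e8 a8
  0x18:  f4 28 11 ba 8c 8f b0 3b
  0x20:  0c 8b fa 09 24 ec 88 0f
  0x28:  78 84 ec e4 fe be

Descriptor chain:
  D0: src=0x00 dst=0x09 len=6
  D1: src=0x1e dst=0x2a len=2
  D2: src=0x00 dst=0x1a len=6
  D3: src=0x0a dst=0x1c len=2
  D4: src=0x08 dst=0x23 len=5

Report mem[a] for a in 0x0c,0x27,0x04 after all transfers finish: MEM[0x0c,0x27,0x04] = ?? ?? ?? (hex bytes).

MEM[0x0c,0x27,0x04] = 87 87 80

  after D0: wrote 6B at 0x09 = c336668780d9
  after D1: wrote 2B at 0x2a = b03b
  after D2: wrote 6B at 0x1a = c336668780d9
  after D3: wrote 2B at 0x1c = 3666
  after D4: wrote 5B at 0x23 = ddc3366687
query mem[0x0c]=0x87, mem[0x27]=0x87, mem[0x04]=0x80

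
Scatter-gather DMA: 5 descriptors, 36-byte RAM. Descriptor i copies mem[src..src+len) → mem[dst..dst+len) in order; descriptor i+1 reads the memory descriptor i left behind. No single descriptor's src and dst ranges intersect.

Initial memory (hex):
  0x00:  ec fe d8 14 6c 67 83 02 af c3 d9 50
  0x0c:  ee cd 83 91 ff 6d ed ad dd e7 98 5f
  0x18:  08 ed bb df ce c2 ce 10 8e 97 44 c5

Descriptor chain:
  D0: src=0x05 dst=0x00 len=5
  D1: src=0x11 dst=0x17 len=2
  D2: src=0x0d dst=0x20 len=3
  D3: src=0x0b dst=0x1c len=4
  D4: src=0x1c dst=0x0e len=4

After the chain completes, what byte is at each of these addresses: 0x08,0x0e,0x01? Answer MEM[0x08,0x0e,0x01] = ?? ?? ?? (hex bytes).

#0 dst[0x00+5] := {0x67,0x83,0x02,0xaf,0xc3}
#1 dst[0x17+2] := {0x6d,0xed}
#2 dst[0x20+3] := {0xcd,0x83,0x91}
#3 dst[0x1c+4] := {0x50,0xee,0xcd,0x83}
#4 dst[0x0e+4] := {0x50,0xee,0xcd,0x83}
query mem[0x08]=0xaf, mem[0x0e]=0x50, mem[0x01]=0x83

MEM[0x08,0x0e,0x01] = af 50 83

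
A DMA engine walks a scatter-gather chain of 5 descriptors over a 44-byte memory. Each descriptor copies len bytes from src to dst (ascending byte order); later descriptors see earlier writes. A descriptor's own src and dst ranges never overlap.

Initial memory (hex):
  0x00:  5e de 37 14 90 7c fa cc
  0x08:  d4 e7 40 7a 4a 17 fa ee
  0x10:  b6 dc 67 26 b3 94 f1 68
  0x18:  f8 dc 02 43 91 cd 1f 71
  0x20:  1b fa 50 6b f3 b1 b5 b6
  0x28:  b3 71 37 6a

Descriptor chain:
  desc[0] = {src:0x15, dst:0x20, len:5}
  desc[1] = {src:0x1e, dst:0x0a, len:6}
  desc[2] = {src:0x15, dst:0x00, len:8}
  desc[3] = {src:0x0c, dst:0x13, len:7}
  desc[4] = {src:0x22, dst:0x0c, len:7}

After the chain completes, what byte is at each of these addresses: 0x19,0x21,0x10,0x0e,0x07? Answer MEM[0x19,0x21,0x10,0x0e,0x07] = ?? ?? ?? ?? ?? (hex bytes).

[0] 0x15->0x20 len=5 : 94 f1 68 f8 dc
[1] 0x1e->0x0a len=6 : 1f 71 94 f1 68 f8
[2] 0x15->0x00 len=8 : 94 f1 68 f8 dc 02 43 91
[3] 0x0c->0x13 len=7 : 94 f1 68 f8 b6 dc 67
[4] 0x22->0x0c len=7 : 68 f8 dc b1 b5 b6 b3
query mem[0x19]=0x67, mem[0x21]=0xf1, mem[0x10]=0xb5, mem[0x0e]=0xdc, mem[0x07]=0x91

MEM[0x19,0x21,0x10,0x0e,0x07] = 67 f1 b5 dc 91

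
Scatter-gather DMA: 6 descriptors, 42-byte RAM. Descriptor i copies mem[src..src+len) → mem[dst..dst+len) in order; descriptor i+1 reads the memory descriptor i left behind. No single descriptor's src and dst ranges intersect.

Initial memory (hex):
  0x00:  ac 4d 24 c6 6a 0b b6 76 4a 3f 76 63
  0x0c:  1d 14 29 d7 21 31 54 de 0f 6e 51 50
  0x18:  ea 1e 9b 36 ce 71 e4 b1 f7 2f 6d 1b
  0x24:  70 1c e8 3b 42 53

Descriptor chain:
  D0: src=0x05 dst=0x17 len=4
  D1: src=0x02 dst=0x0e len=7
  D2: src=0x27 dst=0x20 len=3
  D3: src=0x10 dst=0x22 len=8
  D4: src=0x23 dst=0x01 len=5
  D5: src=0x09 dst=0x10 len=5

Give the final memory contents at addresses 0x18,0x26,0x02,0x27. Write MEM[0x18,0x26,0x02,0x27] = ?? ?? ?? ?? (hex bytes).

[0] 0x05->0x17 len=4 : 0b b6 76 4a
[1] 0x02->0x0e len=7 : 24 c6 6a 0b b6 76 4a
[2] 0x27->0x20 len=3 : 3b 42 53
[3] 0x10->0x22 len=8 : 6a 0b b6 76 4a 6e 51 0b
[4] 0x23->0x01 len=5 : 0b b6 76 4a 6e
[5] 0x09->0x10 len=5 : 3f 76 63 1d 14
query mem[0x18]=0xb6, mem[0x26]=0x4a, mem[0x02]=0xb6, mem[0x27]=0x6e

MEM[0x18,0x26,0x02,0x27] = b6 4a b6 6e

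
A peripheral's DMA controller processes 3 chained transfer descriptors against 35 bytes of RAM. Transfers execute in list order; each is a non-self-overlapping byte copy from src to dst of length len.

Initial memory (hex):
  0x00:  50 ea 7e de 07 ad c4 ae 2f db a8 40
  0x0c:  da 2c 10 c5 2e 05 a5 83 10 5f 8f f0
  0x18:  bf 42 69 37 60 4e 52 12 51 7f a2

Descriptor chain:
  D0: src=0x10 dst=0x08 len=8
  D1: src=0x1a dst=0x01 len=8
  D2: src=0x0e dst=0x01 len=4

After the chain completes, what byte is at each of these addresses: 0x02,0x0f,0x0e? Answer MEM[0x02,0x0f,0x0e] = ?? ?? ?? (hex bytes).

[0] 0x10->0x08 len=8 : 2e 05 a5 83 10 5f 8f f0
[1] 0x1a->0x01 len=8 : 69 37 60 4e 52 12 51 7f
[2] 0x0e->0x01 len=4 : 8f f0 2e 05
query mem[0x02]=0xf0, mem[0x0f]=0xf0, mem[0x0e]=0x8f

MEM[0x02,0x0f,0x0e] = f0 f0 8f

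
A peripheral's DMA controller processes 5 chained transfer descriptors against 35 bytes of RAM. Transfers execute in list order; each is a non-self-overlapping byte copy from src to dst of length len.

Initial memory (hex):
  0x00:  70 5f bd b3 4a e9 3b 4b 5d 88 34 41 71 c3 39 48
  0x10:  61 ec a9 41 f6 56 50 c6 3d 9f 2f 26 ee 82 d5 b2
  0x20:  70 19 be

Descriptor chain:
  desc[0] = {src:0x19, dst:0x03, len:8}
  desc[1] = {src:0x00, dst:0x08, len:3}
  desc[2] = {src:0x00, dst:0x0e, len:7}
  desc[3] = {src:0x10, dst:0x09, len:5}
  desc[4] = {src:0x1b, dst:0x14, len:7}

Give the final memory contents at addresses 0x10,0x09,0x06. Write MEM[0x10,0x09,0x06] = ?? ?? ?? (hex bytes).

MEM[0x10,0x09,0x06] = bd bd ee

[0] 0x19->0x03 len=8 : 9f 2f 26 ee 82 d5 b2 70
[1] 0x00->0x08 len=3 : 70 5f bd
[2] 0x00->0x0e len=7 : 70 5f bd 9f 2f 26 ee
[3] 0x10->0x09 len=5 : bd 9f 2f 26 ee
[4] 0x1b->0x14 len=7 : 26 ee 82 d5 b2 70 19
query mem[0x10]=0xbd, mem[0x09]=0xbd, mem[0x06]=0xee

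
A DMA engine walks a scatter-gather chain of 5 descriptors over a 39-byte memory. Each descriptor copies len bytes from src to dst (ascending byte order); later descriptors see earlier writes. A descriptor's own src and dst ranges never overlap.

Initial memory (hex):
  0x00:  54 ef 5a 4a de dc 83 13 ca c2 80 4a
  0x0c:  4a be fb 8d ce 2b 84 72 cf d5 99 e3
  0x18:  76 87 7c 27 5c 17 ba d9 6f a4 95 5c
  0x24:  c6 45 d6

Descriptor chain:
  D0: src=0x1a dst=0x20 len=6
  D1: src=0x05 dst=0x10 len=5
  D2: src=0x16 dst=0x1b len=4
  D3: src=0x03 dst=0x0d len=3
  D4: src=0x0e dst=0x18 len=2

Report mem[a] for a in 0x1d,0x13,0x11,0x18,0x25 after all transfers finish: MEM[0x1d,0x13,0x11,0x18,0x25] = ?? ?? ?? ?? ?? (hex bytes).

  after D0: wrote 6B at 0x20 = 7c275c17bad9
  after D1: wrote 5B at 0x10 = dc8313cac2
  after D2: wrote 4B at 0x1b = 99e37687
  after D3: wrote 3B at 0x0d = 4adedc
  after D4: wrote 2B at 0x18 = dedc
query mem[0x1d]=0x76, mem[0x13]=0xca, mem[0x11]=0x83, mem[0x18]=0xde, mem[0x25]=0xd9

MEM[0x1d,0x13,0x11,0x18,0x25] = 76 ca 83 de d9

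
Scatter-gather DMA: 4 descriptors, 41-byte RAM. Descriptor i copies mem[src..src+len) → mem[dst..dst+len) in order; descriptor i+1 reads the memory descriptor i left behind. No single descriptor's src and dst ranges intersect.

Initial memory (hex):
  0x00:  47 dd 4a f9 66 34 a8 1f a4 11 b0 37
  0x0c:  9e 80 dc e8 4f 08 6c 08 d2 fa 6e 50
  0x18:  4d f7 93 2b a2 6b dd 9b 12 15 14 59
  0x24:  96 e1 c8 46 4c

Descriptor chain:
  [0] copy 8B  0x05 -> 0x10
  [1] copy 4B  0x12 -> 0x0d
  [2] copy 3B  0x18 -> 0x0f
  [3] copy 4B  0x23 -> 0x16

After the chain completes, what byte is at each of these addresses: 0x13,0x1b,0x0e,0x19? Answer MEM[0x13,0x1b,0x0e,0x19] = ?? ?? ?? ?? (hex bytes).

MEM[0x13,0x1b,0x0e,0x19] = a4 2b a4 c8

#0 dst[0x10+8] := {0x34,0xa8,0x1f,0xa4,0x11,0xb0,0x37,0x9e}
#1 dst[0x0d+4] := {0x1f,0xa4,0x11,0xb0}
#2 dst[0x0f+3] := {0x4d,0xf7,0x93}
#3 dst[0x16+4] := {0x59,0x96,0xe1,0xc8}
query mem[0x13]=0xa4, mem[0x1b]=0x2b, mem[0x0e]=0xa4, mem[0x19]=0xc8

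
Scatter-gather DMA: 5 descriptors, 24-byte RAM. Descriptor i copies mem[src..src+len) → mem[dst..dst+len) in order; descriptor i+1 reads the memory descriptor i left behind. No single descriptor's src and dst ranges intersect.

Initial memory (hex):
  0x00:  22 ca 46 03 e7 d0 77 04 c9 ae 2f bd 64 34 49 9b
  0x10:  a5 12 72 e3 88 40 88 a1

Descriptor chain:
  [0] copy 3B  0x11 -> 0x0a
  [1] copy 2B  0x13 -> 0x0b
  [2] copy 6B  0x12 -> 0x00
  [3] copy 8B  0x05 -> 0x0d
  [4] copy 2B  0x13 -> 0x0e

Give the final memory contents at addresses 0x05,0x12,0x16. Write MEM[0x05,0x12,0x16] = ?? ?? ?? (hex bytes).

MEM[0x05,0x12,0x16] = a1 12 88

[0] 0x11->0x0a len=3 : 12 72 e3
[1] 0x13->0x0b len=2 : e3 88
[2] 0x12->0x00 len=6 : 72 e3 88 40 88 a1
[3] 0x05->0x0d len=8 : a1 77 04 c9 ae 12 e3 88
[4] 0x13->0x0e len=2 : e3 88
query mem[0x05]=0xa1, mem[0x12]=0x12, mem[0x16]=0x88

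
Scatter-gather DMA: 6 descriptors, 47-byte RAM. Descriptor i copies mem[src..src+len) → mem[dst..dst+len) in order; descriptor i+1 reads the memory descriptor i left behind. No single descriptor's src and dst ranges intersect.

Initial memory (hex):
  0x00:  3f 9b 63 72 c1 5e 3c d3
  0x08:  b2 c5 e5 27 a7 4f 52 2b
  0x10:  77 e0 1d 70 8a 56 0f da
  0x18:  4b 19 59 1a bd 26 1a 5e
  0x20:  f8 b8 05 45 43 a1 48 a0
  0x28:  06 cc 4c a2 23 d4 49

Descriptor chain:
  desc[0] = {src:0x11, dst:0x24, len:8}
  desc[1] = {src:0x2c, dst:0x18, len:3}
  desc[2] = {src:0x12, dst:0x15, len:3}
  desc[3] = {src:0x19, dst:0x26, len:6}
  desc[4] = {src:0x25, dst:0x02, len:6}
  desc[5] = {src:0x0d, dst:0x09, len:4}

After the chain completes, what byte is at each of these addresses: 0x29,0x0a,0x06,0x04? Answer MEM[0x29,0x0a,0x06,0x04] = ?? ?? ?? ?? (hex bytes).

#0 dst[0x24+8] := {0xe0,0x1d,0x70,0x8a,0x56,0x0f,0xda,0x4b}
#1 dst[0x18+3] := {0x23,0xd4,0x49}
#2 dst[0x15+3] := {0x1d,0x70,0x8a}
#3 dst[0x26+6] := {0xd4,0x49,0x1a,0xbd,0x26,0x1a}
#4 dst[0x02+6] := {0x1d,0xd4,0x49,0x1a,0xbd,0x26}
#5 dst[0x09+4] := {0x4f,0x52,0x2b,0x77}
query mem[0x29]=0xbd, mem[0x0a]=0x52, mem[0x06]=0xbd, mem[0x04]=0x49

MEM[0x29,0x0a,0x06,0x04] = bd 52 bd 49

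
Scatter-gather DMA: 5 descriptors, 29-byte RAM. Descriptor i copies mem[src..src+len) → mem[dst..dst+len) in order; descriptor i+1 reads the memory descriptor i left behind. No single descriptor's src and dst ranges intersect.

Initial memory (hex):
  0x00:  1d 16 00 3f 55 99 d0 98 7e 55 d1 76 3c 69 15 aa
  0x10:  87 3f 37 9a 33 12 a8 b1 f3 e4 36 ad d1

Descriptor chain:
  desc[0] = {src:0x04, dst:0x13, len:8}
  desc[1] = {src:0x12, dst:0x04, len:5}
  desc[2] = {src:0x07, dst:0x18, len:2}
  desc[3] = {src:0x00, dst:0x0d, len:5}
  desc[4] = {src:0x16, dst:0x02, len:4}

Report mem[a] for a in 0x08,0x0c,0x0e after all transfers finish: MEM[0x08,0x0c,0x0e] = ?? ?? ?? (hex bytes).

[0] 0x04->0x13 len=8 : 55 99 d0 98 7e 55 d1 76
[1] 0x12->0x04 len=5 : 37 55 99 d0 98
[2] 0x07->0x18 len=2 : d0 98
[3] 0x00->0x0d len=5 : 1d 16 00 3f 37
[4] 0x16->0x02 len=4 : 98 7e d0 98
query mem[0x08]=0x98, mem[0x0c]=0x3c, mem[0x0e]=0x16

MEM[0x08,0x0c,0x0e] = 98 3c 16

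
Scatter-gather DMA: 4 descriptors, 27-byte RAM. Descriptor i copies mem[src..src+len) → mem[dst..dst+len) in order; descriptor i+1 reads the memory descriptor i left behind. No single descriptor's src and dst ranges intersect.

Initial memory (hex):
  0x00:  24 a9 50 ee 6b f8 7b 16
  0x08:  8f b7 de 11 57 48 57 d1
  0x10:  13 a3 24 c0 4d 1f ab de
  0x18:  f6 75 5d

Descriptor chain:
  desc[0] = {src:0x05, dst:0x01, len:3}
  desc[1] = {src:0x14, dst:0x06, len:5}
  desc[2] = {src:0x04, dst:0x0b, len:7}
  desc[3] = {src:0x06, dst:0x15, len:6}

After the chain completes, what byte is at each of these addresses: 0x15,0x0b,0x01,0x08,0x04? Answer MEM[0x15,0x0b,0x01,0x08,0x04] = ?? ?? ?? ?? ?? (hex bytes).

[0] 0x05->0x01 len=3 : f8 7b 16
[1] 0x14->0x06 len=5 : 4d 1f ab de f6
[2] 0x04->0x0b len=7 : 6b f8 4d 1f ab de f6
[3] 0x06->0x15 len=6 : 4d 1f ab de f6 6b
query mem[0x15]=0x4d, mem[0x0b]=0x6b, mem[0x01]=0xf8, mem[0x08]=0xab, mem[0x04]=0x6b

MEM[0x15,0x0b,0x01,0x08,0x04] = 4d 6b f8 ab 6b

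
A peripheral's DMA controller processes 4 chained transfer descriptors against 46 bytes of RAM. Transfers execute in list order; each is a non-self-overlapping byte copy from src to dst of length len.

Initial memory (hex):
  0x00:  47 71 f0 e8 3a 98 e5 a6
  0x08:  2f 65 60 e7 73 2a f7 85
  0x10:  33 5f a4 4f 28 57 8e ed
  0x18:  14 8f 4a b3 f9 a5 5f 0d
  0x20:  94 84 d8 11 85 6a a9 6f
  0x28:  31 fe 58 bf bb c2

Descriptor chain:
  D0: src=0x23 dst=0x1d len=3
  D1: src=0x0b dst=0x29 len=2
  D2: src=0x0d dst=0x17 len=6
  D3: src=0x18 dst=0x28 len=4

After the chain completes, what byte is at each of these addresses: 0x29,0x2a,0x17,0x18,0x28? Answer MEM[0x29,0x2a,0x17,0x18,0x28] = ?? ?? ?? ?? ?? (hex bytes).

[0] 0x23->0x1d len=3 : 11 85 6a
[1] 0x0b->0x29 len=2 : e7 73
[2] 0x0d->0x17 len=6 : 2a f7 85 33 5f a4
[3] 0x18->0x28 len=4 : f7 85 33 5f
query mem[0x29]=0x85, mem[0x2a]=0x33, mem[0x17]=0x2a, mem[0x18]=0xf7, mem[0x28]=0xf7

MEM[0x29,0x2a,0x17,0x18,0x28] = 85 33 2a f7 f7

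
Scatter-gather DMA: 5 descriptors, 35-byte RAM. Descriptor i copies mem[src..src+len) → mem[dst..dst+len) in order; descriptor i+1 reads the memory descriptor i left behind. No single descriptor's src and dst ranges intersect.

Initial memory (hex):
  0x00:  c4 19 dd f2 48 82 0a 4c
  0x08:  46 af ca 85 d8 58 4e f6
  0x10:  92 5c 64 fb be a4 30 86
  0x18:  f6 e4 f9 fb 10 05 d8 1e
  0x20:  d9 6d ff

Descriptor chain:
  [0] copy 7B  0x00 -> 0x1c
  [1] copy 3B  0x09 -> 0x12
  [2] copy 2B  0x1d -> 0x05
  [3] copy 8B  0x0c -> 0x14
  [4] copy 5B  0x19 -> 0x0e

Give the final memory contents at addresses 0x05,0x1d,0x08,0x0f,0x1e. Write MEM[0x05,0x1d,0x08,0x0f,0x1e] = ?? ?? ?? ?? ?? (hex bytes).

D0: mem[0x1c..0x22] <- [c4 19 dd f2 48 82 0a]
D1: mem[0x12..0x14] <- [af ca 85]
D2: mem[0x05..0x06] <- [19 dd]
D3: mem[0x14..0x1b] <- [d8 58 4e f6 92 5c af ca]
D4: mem[0x0e..0x12] <- [5c af ca c4 19]
query mem[0x05]=0x19, mem[0x1d]=0x19, mem[0x08]=0x46, mem[0x0f]=0xaf, mem[0x1e]=0xdd

MEM[0x05,0x1d,0x08,0x0f,0x1e] = 19 19 46 af dd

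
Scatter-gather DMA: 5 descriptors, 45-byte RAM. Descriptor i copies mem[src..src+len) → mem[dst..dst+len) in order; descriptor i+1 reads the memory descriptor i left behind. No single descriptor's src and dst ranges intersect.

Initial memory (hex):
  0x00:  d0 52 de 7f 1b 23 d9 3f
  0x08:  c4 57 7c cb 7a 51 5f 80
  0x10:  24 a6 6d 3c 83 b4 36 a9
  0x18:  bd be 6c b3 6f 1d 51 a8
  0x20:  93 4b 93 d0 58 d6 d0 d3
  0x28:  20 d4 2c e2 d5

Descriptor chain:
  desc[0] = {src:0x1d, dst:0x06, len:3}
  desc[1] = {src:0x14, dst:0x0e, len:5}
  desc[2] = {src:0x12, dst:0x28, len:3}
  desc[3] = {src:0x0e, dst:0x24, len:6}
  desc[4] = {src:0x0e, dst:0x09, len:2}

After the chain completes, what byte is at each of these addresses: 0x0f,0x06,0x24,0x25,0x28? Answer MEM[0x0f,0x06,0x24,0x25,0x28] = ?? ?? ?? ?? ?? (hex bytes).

MEM[0x0f,0x06,0x24,0x25,0x28] = b4 1d 83 b4 bd

[0] 0x1d->0x06 len=3 : 1d 51 a8
[1] 0x14->0x0e len=5 : 83 b4 36 a9 bd
[2] 0x12->0x28 len=3 : bd 3c 83
[3] 0x0e->0x24 len=6 : 83 b4 36 a9 bd 3c
[4] 0x0e->0x09 len=2 : 83 b4
query mem[0x0f]=0xb4, mem[0x06]=0x1d, mem[0x24]=0x83, mem[0x25]=0xb4, mem[0x28]=0xbd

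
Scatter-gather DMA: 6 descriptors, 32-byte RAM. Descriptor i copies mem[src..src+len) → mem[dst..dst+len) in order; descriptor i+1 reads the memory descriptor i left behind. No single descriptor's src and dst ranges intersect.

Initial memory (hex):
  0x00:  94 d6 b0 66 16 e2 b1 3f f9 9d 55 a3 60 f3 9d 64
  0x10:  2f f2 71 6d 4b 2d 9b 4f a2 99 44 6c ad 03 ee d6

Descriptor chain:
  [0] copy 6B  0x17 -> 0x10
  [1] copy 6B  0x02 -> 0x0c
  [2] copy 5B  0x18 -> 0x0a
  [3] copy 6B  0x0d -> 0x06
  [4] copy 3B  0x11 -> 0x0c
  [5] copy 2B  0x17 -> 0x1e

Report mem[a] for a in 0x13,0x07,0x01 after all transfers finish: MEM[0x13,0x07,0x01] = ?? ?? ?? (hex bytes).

MEM[0x13,0x07,0x01] = 44 ad d6

  after D0: wrote 6B at 0x10 = 4fa299446cad
  after D1: wrote 6B at 0x0c = b06616e2b13f
  after D2: wrote 5B at 0x0a = a299446cad
  after D3: wrote 6B at 0x06 = 6cade2b13f99
  after D4: wrote 3B at 0x0c = 3f9944
  after D5: wrote 2B at 0x1e = 4fa2
query mem[0x13]=0x44, mem[0x07]=0xad, mem[0x01]=0xd6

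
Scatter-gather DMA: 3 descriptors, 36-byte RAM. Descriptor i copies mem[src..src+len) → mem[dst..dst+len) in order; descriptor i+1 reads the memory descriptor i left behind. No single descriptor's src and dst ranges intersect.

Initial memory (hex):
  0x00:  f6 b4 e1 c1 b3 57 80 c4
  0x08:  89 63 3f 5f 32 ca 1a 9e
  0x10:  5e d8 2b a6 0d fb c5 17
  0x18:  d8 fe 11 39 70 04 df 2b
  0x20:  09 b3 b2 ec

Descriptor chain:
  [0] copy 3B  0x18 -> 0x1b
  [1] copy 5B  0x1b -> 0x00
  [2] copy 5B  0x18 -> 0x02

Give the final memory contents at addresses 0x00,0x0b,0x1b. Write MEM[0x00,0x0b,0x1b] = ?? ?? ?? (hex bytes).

D0: mem[0x1b..0x1d] <- [d8 fe 11]
D1: mem[0x00..0x04] <- [d8 fe 11 df 2b]
D2: mem[0x02..0x06] <- [d8 fe 11 d8 fe]
query mem[0x00]=0xd8, mem[0x0b]=0x5f, mem[0x1b]=0xd8

MEM[0x00,0x0b,0x1b] = d8 5f d8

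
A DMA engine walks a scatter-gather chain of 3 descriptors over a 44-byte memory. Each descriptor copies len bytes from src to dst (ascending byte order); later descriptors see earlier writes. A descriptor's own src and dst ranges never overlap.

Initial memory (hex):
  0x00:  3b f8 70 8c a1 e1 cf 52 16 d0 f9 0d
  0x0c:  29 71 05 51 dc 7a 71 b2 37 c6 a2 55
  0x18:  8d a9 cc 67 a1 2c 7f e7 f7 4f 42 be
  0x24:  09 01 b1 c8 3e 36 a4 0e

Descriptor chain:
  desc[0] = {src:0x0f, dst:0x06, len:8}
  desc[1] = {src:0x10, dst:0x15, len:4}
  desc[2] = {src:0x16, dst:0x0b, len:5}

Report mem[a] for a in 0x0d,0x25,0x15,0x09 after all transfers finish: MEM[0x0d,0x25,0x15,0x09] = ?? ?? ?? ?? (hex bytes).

#0 dst[0x06+8] := {0x51,0xdc,0x7a,0x71,0xb2,0x37,0xc6,0xa2}
#1 dst[0x15+4] := {0xdc,0x7a,0x71,0xb2}
#2 dst[0x0b+5] := {0x7a,0x71,0xb2,0xa9,0xcc}
query mem[0x0d]=0xb2, mem[0x25]=0x01, mem[0x15]=0xdc, mem[0x09]=0x71

MEM[0x0d,0x25,0x15,0x09] = b2 01 dc 71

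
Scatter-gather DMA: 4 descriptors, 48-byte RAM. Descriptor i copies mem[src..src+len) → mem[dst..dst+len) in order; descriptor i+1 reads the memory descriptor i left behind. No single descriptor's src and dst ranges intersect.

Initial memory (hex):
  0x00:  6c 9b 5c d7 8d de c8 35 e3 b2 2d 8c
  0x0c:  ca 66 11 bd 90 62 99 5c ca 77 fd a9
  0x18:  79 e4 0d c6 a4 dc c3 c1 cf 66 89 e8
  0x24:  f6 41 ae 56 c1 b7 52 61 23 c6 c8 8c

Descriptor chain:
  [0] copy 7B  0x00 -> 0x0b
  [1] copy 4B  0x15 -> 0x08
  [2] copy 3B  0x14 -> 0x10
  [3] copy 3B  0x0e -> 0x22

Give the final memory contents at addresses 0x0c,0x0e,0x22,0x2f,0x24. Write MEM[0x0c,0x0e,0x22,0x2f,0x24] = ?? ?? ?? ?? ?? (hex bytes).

  after D0: wrote 7B at 0x0b = 6c9b5cd78ddec8
  after D1: wrote 4B at 0x08 = 77fda979
  after D2: wrote 3B at 0x10 = ca77fd
  after D3: wrote 3B at 0x22 = d78dca
query mem[0x0c]=0x9b, mem[0x0e]=0xd7, mem[0x22]=0xd7, mem[0x2f]=0x8c, mem[0x24]=0xca

MEM[0x0c,0x0e,0x22,0x2f,0x24] = 9b d7 d7 8c ca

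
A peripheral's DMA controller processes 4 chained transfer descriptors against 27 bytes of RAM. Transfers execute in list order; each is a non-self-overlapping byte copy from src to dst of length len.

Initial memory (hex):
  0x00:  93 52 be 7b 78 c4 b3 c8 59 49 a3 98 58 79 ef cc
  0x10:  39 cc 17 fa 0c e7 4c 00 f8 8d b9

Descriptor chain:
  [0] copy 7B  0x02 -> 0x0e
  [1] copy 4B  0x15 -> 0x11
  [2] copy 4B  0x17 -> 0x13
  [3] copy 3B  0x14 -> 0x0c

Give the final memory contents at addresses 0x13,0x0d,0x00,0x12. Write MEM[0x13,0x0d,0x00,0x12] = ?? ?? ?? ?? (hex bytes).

MEM[0x13,0x0d,0x00,0x12] = 00 8d 93 4c

[0] 0x02->0x0e len=7 : be 7b 78 c4 b3 c8 59
[1] 0x15->0x11 len=4 : e7 4c 00 f8
[2] 0x17->0x13 len=4 : 00 f8 8d b9
[3] 0x14->0x0c len=3 : f8 8d b9
query mem[0x13]=0x00, mem[0x0d]=0x8d, mem[0x00]=0x93, mem[0x12]=0x4c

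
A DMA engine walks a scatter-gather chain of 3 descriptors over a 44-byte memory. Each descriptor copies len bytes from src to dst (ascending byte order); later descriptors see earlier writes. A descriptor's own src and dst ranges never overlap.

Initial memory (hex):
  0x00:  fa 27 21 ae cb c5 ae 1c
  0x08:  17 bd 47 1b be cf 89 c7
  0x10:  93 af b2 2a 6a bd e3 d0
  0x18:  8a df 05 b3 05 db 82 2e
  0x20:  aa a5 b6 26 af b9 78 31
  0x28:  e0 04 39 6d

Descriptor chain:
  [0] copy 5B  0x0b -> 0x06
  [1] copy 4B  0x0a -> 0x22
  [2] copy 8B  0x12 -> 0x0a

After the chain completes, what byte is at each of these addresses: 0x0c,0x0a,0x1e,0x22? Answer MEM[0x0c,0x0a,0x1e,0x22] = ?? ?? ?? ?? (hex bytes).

MEM[0x0c,0x0a,0x1e,0x22] = 6a b2 82 c7

[0] 0x0b->0x06 len=5 : 1b be cf 89 c7
[1] 0x0a->0x22 len=4 : c7 1b be cf
[2] 0x12->0x0a len=8 : b2 2a 6a bd e3 d0 8a df
query mem[0x0c]=0x6a, mem[0x0a]=0xb2, mem[0x1e]=0x82, mem[0x22]=0xc7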